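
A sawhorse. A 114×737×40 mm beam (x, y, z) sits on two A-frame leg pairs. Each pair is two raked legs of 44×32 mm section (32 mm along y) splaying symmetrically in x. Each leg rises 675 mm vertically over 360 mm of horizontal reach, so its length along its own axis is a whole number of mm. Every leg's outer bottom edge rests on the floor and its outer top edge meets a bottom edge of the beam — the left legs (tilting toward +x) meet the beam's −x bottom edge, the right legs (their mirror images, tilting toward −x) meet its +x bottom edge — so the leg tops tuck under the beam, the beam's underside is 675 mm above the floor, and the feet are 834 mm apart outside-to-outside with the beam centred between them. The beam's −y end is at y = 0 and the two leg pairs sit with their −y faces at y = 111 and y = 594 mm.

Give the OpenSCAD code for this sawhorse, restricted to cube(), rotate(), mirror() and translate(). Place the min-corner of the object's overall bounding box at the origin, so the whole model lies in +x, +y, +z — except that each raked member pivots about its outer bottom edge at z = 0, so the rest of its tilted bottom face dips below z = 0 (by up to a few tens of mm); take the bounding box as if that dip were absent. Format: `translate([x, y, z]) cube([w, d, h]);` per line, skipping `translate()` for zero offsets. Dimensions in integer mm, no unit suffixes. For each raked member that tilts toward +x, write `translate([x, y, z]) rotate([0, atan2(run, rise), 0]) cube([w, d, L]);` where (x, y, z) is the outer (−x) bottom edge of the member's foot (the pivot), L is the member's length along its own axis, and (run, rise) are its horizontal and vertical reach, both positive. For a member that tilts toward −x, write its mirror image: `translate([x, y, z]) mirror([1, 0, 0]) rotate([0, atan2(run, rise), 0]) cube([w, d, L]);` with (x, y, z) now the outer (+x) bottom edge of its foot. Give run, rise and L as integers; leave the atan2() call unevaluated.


translate([360, 0, 675]) cube([114, 737, 40]);
translate([0, 111, 0]) rotate([0, atan2(360, 675), 0]) cube([44, 32, 765]);
translate([834, 111, 0]) mirror([1, 0, 0]) rotate([0, atan2(360, 675), 0]) cube([44, 32, 765]);
translate([0, 594, 0]) rotate([0, atan2(360, 675), 0]) cube([44, 32, 765]);
translate([834, 594, 0]) mirror([1, 0, 0]) rotate([0, atan2(360, 675), 0]) cube([44, 32, 765]);


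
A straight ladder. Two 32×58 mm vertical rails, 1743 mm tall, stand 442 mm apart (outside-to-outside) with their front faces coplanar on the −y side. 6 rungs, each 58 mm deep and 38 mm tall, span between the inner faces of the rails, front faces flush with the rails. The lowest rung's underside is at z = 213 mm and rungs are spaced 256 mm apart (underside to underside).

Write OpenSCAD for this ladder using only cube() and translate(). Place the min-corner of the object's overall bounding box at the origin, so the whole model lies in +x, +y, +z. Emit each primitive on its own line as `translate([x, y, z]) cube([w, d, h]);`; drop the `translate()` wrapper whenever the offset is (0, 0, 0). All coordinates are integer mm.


cube([32, 58, 1743]);
translate([410, 0, 0]) cube([32, 58, 1743]);
translate([32, 0, 213]) cube([378, 58, 38]);
translate([32, 0, 469]) cube([378, 58, 38]);
translate([32, 0, 725]) cube([378, 58, 38]);
translate([32, 0, 981]) cube([378, 58, 38]);
translate([32, 0, 1237]) cube([378, 58, 38]);
translate([32, 0, 1493]) cube([378, 58, 38]);


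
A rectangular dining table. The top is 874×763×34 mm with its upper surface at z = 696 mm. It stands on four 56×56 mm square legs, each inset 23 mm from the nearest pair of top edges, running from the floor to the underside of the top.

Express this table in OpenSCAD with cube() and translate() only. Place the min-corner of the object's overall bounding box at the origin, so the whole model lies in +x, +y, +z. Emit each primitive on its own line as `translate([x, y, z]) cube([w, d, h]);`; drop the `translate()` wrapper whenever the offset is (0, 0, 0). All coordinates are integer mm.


translate([0, 0, 662]) cube([874, 763, 34]);
translate([23, 23, 0]) cube([56, 56, 662]);
translate([795, 23, 0]) cube([56, 56, 662]);
translate([23, 684, 0]) cube([56, 56, 662]);
translate([795, 684, 0]) cube([56, 56, 662]);


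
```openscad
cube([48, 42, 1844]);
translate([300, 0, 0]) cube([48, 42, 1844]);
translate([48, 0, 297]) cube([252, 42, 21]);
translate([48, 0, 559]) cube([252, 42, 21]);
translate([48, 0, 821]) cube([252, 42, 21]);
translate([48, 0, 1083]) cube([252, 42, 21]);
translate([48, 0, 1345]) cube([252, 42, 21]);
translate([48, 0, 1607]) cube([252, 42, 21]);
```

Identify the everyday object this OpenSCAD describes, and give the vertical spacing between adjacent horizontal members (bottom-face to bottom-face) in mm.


A ladder. The rung spacing is 262 mm.

Two tall 48×42 posts with 6 short bars between them — a ladder. Adjacent rungs sit at z = 297 and z = 559, so the spacing is 559 − 297 = 262 mm.


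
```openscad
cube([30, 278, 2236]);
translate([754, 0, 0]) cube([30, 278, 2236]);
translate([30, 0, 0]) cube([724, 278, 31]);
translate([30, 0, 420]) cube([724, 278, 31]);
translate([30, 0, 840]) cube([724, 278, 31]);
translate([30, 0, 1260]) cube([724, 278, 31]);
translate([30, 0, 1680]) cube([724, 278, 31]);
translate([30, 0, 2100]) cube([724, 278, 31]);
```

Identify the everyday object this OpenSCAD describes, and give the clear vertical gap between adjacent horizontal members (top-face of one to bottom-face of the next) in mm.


A bookshelf. The clear shelf gap is 389 mm.

Two tall side panels with 6 horizontal boards between them — a bookshelf. The first two shelf undersides are at z = 0 and z = 420; with shelf thickness 31, the clear gap is 420 − 0 − 31 = 389 mm.


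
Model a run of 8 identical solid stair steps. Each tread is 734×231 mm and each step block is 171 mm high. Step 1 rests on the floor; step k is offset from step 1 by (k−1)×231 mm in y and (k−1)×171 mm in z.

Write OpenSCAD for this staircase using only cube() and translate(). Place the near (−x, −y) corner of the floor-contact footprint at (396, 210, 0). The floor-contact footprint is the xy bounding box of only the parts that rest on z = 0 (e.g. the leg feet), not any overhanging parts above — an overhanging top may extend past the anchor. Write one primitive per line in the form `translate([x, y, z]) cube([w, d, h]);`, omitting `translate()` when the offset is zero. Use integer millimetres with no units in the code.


translate([396, 210, 0]) cube([734, 231, 171]);
translate([396, 441, 171]) cube([734, 231, 171]);
translate([396, 672, 342]) cube([734, 231, 171]);
translate([396, 903, 513]) cube([734, 231, 171]);
translate([396, 1134, 684]) cube([734, 231, 171]);
translate([396, 1365, 855]) cube([734, 231, 171]);
translate([396, 1596, 1026]) cube([734, 231, 171]);
translate([396, 1827, 1197]) cube([734, 231, 171]);


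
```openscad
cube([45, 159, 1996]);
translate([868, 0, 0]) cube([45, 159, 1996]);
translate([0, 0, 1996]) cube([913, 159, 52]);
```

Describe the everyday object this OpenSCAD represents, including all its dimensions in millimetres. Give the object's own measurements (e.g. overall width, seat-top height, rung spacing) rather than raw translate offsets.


A door frame. The clear opening is 823 mm wide and 1996 mm high. Two 45 mm wide jambs, 159 mm deep, stand either side of the opening from the floor to the top of the opening. A 52 mm thick head sits across the top of both jambs, spanning the full outside width of the frame.


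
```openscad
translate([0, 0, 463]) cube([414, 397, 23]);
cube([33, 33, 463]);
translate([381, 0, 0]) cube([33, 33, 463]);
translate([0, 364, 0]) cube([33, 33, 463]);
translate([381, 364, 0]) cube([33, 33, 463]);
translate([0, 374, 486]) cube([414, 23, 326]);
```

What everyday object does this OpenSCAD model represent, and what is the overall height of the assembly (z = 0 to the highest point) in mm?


A chair. The overall height is 812 mm.

A slab on four corner posts with a tall panel at the back — a chair. The seat slab sits at z = 463 with thickness 23, and the 326 mm backrest starts at the seat top, so the overall height is 463 + 23 + 326 = 812 mm.


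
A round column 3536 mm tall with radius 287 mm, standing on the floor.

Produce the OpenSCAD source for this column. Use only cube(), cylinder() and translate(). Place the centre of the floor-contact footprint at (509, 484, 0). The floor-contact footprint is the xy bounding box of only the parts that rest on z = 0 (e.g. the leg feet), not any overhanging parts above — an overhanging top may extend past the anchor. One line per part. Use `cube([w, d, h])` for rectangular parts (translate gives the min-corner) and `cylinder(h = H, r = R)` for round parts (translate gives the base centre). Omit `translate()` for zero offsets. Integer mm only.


translate([509, 484, 0]) cylinder(h = 3536, r = 287);


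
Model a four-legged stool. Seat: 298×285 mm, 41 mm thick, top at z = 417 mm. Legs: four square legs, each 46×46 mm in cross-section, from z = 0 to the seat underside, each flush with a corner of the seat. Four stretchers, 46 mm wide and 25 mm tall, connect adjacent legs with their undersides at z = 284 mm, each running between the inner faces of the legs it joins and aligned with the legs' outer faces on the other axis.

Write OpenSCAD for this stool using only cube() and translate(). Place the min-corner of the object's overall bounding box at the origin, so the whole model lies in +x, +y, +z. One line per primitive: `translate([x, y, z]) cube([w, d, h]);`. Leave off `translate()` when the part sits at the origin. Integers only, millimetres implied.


translate([0, 0, 376]) cube([298, 285, 41]);
cube([46, 46, 376]);
translate([252, 0, 0]) cube([46, 46, 376]);
translate([0, 239, 0]) cube([46, 46, 376]);
translate([252, 239, 0]) cube([46, 46, 376]);
translate([46, 0, 284]) cube([206, 46, 25]);
translate([46, 239, 284]) cube([206, 46, 25]);
translate([0, 46, 284]) cube([46, 193, 25]);
translate([252, 46, 284]) cube([46, 193, 25]);


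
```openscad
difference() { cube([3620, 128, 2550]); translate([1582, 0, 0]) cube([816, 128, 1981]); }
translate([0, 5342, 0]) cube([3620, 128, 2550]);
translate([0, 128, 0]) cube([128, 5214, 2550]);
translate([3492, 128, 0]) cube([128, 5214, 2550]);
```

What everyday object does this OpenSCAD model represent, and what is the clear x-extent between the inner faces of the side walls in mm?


A single room. The interior width is 3364 mm.

Four walls enclosing a rectangle with a door in the front wall — a room. Outside width 3620 minus two 128 mm walls gives 3364 mm.


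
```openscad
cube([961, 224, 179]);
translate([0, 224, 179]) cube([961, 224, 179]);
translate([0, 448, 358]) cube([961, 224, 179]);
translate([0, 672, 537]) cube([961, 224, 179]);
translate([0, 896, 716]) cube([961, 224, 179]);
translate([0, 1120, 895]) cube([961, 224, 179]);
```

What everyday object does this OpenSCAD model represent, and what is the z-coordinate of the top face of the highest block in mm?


A staircase. The total rise is 1074 mm.

6 identical blocks, each offset up and back from the previous — a staircase. Each step is 179 mm tall and there are 6 of them, so the total rise is 6 × 179 = 1074 mm.


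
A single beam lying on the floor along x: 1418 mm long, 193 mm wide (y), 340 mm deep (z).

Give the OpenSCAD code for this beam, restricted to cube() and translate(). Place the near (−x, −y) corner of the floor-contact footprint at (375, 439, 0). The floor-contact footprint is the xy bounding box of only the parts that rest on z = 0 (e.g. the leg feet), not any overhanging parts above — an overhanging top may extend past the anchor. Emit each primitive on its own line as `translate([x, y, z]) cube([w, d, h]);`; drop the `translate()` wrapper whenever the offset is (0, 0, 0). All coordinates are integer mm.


translate([375, 439, 0]) cube([1418, 193, 340]);


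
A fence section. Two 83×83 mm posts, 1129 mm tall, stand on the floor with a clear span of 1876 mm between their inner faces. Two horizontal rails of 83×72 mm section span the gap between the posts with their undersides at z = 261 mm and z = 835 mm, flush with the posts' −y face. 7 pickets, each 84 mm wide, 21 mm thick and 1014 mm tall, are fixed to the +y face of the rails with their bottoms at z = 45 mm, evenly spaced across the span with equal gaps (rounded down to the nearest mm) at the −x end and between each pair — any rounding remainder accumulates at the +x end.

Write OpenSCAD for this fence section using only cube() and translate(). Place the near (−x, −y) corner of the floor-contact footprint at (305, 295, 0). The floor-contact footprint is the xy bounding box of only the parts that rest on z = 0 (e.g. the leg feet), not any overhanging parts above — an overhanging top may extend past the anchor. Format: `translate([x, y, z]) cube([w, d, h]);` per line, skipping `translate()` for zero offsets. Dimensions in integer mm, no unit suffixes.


translate([305, 295, 0]) cube([83, 83, 1129]);
translate([2264, 295, 0]) cube([83, 83, 1129]);
translate([388, 295, 261]) cube([1876, 83, 72]);
translate([388, 295, 835]) cube([1876, 83, 72]);
translate([549, 378, 45]) cube([84, 21, 1014]);
translate([794, 378, 45]) cube([84, 21, 1014]);
translate([1039, 378, 45]) cube([84, 21, 1014]);
translate([1284, 378, 45]) cube([84, 21, 1014]);
translate([1529, 378, 45]) cube([84, 21, 1014]);
translate([1774, 378, 45]) cube([84, 21, 1014]);
translate([2019, 378, 45]) cube([84, 21, 1014]);


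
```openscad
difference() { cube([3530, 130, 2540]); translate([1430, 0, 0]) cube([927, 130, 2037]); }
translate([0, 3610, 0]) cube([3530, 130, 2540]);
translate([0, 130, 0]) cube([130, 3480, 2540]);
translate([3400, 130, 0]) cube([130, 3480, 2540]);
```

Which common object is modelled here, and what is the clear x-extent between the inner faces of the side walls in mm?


A single room. The interior width is 3270 mm.

Four walls enclosing a rectangle with a door in the front wall — a room. Outside width 3530 minus two 130 mm walls gives 3270 mm.


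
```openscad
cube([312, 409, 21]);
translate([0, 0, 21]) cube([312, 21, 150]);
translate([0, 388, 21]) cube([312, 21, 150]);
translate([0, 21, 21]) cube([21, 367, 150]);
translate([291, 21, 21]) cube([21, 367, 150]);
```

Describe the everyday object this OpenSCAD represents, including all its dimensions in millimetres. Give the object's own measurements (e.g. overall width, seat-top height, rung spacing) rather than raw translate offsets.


An open-topped rectangular box: outside dimensions 312×409×171 mm, with a uniform wall and base thickness of 21 mm. The base is a full 312×409 slab on the floor; four walls sit on top of the base. The front and back walls (the −y and +y sides) span the full width; the two side walls fit between them.


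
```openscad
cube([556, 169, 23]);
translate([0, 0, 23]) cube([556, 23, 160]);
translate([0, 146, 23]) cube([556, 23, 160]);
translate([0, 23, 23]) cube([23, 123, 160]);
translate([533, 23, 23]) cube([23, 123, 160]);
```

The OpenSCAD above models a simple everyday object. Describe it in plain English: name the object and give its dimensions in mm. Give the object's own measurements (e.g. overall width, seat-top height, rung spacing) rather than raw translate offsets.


An open-topped rectangular box: outside dimensions 556×169×183 mm, with a uniform wall and base thickness of 23 mm. The base is a full 556×169 slab on the floor; four walls sit on top of the base. The front and back walls (the −y and +y sides) span the full width; the two side walls fit between them.


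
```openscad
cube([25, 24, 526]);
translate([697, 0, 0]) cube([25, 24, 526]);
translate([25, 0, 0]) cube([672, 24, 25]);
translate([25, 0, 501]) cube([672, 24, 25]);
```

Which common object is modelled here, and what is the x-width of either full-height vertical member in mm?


A picture frame. The border width is 25 mm.

Four thin pieces enclosing a rectangular opening — a picture frame. The two full-height stiles are 526 mm tall; the top rail sits at z = 501 and is 25 mm tall, so the border above the opening is 526 − 501 = 25 mm, matching the stile x-width.


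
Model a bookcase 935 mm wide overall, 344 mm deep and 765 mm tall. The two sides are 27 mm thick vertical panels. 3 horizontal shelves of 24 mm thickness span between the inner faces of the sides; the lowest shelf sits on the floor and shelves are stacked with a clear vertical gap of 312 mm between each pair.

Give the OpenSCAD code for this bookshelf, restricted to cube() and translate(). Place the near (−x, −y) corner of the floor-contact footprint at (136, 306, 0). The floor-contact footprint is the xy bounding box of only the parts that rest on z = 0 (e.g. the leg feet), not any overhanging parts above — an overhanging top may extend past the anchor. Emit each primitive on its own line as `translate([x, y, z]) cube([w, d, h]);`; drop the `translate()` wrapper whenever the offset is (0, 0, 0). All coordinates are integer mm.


translate([136, 306, 0]) cube([27, 344, 765]);
translate([1044, 306, 0]) cube([27, 344, 765]);
translate([163, 306, 0]) cube([881, 344, 24]);
translate([163, 306, 336]) cube([881, 344, 24]);
translate([163, 306, 672]) cube([881, 344, 24]);


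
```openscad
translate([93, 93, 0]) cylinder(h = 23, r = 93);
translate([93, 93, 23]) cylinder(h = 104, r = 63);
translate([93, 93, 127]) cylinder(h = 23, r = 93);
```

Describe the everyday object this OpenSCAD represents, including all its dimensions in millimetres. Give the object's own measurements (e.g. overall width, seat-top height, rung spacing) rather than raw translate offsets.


A spool: two coaxial disc flanges of radius 93 mm and thickness 23 mm, joined by a core cylinder of radius 63 mm and height 104 mm. The lower flange rests on z = 0 and the three cylinders share a vertical axis.


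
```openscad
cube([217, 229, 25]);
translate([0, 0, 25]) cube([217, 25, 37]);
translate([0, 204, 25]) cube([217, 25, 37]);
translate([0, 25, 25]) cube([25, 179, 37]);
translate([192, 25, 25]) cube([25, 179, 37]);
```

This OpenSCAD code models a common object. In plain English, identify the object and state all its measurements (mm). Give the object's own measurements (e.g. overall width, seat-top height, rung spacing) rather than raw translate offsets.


An open-topped rectangular box: outside dimensions 217×229×62 mm, with a uniform wall and base thickness of 25 mm. The base is a full 217×229 slab on the floor; four walls sit on top of the base. The front and back walls (the −y and +y sides) span the full width; the two side walls fit between them.


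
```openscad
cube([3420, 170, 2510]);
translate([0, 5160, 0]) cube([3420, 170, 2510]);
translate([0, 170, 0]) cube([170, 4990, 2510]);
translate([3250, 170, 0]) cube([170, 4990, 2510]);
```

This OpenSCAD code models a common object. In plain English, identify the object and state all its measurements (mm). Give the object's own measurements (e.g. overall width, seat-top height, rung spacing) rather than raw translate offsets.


The wall frame of a small rectangular building: four walls, each 2510 mm tall and 170 mm thick, enclosing a footprint 3420 mm (x) by 5330 mm (y) outside-to-outside, with no floor or roof. The front and back walls (the −y and +y sides) span the full width; the two side walls fit between them.


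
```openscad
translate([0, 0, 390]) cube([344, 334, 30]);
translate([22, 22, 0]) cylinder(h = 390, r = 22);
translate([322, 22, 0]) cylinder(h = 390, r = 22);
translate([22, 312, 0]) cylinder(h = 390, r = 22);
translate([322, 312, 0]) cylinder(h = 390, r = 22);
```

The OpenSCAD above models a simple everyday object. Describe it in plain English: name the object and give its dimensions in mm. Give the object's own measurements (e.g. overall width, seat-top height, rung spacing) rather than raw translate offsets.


A four-legged stool. The seat is a 344×334×30 mm slab whose top surface is at z = 420 mm; four round legs, each 44 mm in diameter, run from the floor (z = 0) to the underside of the seat, each leg's axis is inset half a diameter from the nearest pair of seat edges (so the leg's bounding box is flush with the corner).


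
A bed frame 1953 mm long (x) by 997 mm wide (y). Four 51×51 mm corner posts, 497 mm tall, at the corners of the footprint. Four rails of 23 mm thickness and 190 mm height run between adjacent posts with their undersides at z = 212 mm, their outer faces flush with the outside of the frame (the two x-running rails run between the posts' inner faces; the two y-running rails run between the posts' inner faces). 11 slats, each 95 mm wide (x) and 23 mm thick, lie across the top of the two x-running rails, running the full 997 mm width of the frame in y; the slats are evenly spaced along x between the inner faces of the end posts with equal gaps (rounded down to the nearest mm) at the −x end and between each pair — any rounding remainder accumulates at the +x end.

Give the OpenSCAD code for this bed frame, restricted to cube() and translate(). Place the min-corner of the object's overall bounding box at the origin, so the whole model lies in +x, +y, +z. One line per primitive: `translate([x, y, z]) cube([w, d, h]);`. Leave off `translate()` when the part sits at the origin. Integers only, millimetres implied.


cube([51, 51, 497]);
translate([0, 946, 0]) cube([51, 51, 497]);
translate([1902, 0, 0]) cube([51, 51, 497]);
translate([1902, 946, 0]) cube([51, 51, 497]);
translate([51, 0, 212]) cube([1851, 23, 190]);
translate([51, 974, 212]) cube([1851, 23, 190]);
translate([0, 51, 212]) cube([23, 895, 190]);
translate([1930, 51, 212]) cube([23, 895, 190]);
translate([118, 0, 402]) cube([95, 997, 23]);
translate([280, 0, 402]) cube([95, 997, 23]);
translate([442, 0, 402]) cube([95, 997, 23]);
translate([604, 0, 402]) cube([95, 997, 23]);
translate([766, 0, 402]) cube([95, 997, 23]);
translate([928, 0, 402]) cube([95, 997, 23]);
translate([1090, 0, 402]) cube([95, 997, 23]);
translate([1252, 0, 402]) cube([95, 997, 23]);
translate([1414, 0, 402]) cube([95, 997, 23]);
translate([1576, 0, 402]) cube([95, 997, 23]);
translate([1738, 0, 402]) cube([95, 997, 23]);


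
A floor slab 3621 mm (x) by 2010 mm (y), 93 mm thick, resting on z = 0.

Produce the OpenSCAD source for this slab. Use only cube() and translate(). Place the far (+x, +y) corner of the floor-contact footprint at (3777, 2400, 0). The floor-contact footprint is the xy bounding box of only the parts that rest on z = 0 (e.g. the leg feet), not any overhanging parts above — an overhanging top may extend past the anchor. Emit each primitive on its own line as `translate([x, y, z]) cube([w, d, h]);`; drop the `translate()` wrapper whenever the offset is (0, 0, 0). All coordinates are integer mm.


translate([156, 390, 0]) cube([3621, 2010, 93]);


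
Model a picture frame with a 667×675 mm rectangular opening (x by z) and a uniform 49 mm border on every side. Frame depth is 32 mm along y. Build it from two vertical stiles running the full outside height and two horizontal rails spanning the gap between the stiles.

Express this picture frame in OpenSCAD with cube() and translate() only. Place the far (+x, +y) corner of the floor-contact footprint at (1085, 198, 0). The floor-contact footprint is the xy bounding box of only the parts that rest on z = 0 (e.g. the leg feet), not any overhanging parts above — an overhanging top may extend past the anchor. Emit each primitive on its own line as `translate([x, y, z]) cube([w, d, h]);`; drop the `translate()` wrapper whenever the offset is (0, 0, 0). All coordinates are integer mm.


translate([320, 166, 0]) cube([49, 32, 773]);
translate([1036, 166, 0]) cube([49, 32, 773]);
translate([369, 166, 0]) cube([667, 32, 49]);
translate([369, 166, 724]) cube([667, 32, 49]);


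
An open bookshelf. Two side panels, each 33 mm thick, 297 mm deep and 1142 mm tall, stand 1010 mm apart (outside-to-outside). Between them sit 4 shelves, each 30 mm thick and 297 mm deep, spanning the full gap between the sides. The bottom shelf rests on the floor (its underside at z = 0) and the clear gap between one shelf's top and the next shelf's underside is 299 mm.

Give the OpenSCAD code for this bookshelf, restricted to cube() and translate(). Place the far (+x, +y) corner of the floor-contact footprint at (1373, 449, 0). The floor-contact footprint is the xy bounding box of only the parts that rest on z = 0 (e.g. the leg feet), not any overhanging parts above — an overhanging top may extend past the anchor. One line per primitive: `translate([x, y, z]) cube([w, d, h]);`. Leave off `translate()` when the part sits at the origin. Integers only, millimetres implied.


translate([363, 152, 0]) cube([33, 297, 1142]);
translate([1340, 152, 0]) cube([33, 297, 1142]);
translate([396, 152, 0]) cube([944, 297, 30]);
translate([396, 152, 329]) cube([944, 297, 30]);
translate([396, 152, 658]) cube([944, 297, 30]);
translate([396, 152, 987]) cube([944, 297, 30]);


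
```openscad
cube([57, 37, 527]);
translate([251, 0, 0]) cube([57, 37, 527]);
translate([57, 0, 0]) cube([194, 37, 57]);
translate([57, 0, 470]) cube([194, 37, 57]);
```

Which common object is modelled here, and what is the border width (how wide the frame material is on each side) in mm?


A picture frame. The border width is 57 mm.

Four thin pieces enclosing a rectangular opening — a picture frame. The two full-height stiles are 527 mm tall; the top rail sits at z = 470 and is 57 mm tall, so the border above the opening is 527 − 470 = 57 mm, matching the stile x-width.


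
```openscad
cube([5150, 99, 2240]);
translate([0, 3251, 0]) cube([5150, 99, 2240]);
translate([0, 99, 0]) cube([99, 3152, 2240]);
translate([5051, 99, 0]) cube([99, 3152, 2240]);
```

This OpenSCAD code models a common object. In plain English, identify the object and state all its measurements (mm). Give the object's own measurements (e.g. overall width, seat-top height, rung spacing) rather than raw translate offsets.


The wall frame of a small rectangular building: four walls, each 2240 mm tall and 99 mm thick, enclosing a footprint 5150 mm (x) by 3350 mm (y) outside-to-outside, with no floor or roof. The front and back walls (the −y and +y sides) span the full width; the two side walls fit between them.


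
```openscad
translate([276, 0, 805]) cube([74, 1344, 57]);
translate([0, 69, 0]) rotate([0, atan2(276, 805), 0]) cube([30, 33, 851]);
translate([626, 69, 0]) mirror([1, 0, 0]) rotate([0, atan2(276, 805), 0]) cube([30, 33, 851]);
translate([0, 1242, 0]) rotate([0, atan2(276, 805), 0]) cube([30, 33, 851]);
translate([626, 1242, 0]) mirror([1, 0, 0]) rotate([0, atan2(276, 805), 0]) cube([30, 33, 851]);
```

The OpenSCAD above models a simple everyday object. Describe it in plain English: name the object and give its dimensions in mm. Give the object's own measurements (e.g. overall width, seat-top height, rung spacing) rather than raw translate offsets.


A sawhorse. A 74×1344×57 mm beam (x, y, z) sits on two A-frame leg pairs. Each pair is two raked legs of 30×33 mm section (33 mm along y) splaying symmetrically in x. Each leg rises 805 mm vertically over 276 mm of horizontal reach and is 851 mm long along its own axis. Every leg's outer bottom edge rests on the floor and its outer top edge meets a bottom edge of the beam — the left legs (tilting toward +x) meet the beam's −x bottom edge, the right legs (their mirror images, tilting toward −x) meet its +x bottom edge — so the leg tops tuck under the beam, the beam's underside is 805 mm above the floor, and the feet are 626 mm apart outside-to-outside with the beam centred between them. The two leg pairs are set in 69 mm from either end of the beam.


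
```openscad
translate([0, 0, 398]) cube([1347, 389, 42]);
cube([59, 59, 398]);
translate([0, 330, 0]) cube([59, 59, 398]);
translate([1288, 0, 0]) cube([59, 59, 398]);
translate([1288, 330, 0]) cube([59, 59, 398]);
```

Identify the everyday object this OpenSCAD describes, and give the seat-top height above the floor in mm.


A bench. The seat-top height is 440 mm.

A long slab on four corner posts — a bench. The slab sits at z = 398 with thickness 42, so the top is 398 + 42 = 440 mm.


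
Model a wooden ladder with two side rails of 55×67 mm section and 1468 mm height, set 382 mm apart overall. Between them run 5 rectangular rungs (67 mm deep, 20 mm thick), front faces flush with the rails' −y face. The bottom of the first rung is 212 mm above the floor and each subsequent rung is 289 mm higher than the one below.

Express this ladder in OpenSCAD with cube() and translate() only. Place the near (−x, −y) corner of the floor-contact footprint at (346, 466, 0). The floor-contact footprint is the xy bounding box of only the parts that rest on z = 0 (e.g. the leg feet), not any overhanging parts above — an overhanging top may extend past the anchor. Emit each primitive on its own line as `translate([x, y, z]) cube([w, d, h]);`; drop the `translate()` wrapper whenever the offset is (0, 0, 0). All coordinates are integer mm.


translate([346, 466, 0]) cube([55, 67, 1468]);
translate([673, 466, 0]) cube([55, 67, 1468]);
translate([401, 466, 212]) cube([272, 67, 20]);
translate([401, 466, 501]) cube([272, 67, 20]);
translate([401, 466, 790]) cube([272, 67, 20]);
translate([401, 466, 1079]) cube([272, 67, 20]);
translate([401, 466, 1368]) cube([272, 67, 20]);


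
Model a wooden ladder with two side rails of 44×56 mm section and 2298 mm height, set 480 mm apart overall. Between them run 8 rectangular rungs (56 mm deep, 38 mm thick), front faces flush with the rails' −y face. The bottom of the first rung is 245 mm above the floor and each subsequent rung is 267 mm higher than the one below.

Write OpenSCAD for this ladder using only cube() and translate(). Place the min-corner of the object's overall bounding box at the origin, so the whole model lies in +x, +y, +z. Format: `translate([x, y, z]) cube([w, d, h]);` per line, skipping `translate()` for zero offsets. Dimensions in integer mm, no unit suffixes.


cube([44, 56, 2298]);
translate([436, 0, 0]) cube([44, 56, 2298]);
translate([44, 0, 245]) cube([392, 56, 38]);
translate([44, 0, 512]) cube([392, 56, 38]);
translate([44, 0, 779]) cube([392, 56, 38]);
translate([44, 0, 1046]) cube([392, 56, 38]);
translate([44, 0, 1313]) cube([392, 56, 38]);
translate([44, 0, 1580]) cube([392, 56, 38]);
translate([44, 0, 1847]) cube([392, 56, 38]);
translate([44, 0, 2114]) cube([392, 56, 38]);


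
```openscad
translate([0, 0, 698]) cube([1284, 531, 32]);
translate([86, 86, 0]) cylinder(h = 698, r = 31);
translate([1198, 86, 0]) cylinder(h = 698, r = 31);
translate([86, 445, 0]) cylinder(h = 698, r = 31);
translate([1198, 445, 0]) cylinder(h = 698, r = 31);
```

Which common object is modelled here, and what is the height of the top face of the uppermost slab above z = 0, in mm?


A table. The table height is 730 mm.

A 1284×531×32 slab sits at z = 698 on four Ø62 mm round legs — a table. The top surface is at 698 + 32 = 730 mm.


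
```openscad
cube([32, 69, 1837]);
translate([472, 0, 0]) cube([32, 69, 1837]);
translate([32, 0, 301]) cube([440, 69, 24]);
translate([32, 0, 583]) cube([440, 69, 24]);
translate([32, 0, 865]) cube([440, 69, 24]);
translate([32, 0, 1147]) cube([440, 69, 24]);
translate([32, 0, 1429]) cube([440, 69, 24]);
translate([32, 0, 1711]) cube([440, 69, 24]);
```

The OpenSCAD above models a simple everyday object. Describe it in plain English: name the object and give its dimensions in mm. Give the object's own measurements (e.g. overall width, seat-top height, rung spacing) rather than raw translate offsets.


A straight ladder. Two 32×69 mm vertical rails, 1837 mm tall, stand 504 mm apart (outside-to-outside) with their front faces coplanar on the −y side. 6 rungs, each 69 mm deep and 24 mm tall, span between the inner faces of the rails, front faces flush with the rails. The lowest rung's underside is at z = 301 mm and rungs are spaced 282 mm apart (underside to underside).


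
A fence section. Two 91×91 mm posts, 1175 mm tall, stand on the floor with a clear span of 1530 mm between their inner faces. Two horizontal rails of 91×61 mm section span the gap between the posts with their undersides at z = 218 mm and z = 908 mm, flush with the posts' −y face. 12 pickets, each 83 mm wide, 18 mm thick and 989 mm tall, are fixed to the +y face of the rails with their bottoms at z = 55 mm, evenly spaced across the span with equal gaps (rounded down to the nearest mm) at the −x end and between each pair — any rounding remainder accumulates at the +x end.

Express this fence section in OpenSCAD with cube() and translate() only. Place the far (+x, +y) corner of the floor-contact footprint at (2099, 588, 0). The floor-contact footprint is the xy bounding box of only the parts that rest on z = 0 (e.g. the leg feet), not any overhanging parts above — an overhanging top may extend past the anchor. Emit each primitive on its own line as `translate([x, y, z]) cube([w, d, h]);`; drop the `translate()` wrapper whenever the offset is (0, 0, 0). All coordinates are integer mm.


translate([387, 497, 0]) cube([91, 91, 1175]);
translate([2008, 497, 0]) cube([91, 91, 1175]);
translate([478, 497, 218]) cube([1530, 91, 61]);
translate([478, 497, 908]) cube([1530, 91, 61]);
translate([519, 588, 55]) cube([83, 18, 989]);
translate([643, 588, 55]) cube([83, 18, 989]);
translate([767, 588, 55]) cube([83, 18, 989]);
translate([891, 588, 55]) cube([83, 18, 989]);
translate([1015, 588, 55]) cube([83, 18, 989]);
translate([1139, 588, 55]) cube([83, 18, 989]);
translate([1263, 588, 55]) cube([83, 18, 989]);
translate([1387, 588, 55]) cube([83, 18, 989]);
translate([1511, 588, 55]) cube([83, 18, 989]);
translate([1635, 588, 55]) cube([83, 18, 989]);
translate([1759, 588, 55]) cube([83, 18, 989]);
translate([1883, 588, 55]) cube([83, 18, 989]);


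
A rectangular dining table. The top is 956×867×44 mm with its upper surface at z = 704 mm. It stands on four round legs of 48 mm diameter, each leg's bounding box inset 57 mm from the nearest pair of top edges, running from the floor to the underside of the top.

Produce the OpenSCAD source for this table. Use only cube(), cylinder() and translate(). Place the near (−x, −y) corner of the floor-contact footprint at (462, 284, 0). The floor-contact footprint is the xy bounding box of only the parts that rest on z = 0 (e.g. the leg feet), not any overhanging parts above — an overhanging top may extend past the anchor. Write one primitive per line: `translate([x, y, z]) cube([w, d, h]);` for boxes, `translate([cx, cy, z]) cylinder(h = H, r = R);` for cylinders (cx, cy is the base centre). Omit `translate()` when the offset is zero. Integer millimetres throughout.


// leg_h = 704 - 44 = 660
translate([405, 227, 660]) cube([956, 867, 44]);
translate([486, 308, 0]) cylinder(h = 660, r = 24);
translate([1280, 308, 0]) cylinder(h = 660, r = 24);
translate([486, 1013, 0]) cylinder(h = 660, r = 24);
translate([1280, 1013, 0]) cylinder(h = 660, r = 24);


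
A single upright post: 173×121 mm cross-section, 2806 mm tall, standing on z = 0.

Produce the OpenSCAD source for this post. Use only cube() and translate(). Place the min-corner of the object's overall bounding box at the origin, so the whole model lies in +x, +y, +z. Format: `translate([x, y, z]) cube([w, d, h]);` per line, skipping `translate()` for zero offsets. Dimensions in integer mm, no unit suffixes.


cube([173, 121, 2806]);


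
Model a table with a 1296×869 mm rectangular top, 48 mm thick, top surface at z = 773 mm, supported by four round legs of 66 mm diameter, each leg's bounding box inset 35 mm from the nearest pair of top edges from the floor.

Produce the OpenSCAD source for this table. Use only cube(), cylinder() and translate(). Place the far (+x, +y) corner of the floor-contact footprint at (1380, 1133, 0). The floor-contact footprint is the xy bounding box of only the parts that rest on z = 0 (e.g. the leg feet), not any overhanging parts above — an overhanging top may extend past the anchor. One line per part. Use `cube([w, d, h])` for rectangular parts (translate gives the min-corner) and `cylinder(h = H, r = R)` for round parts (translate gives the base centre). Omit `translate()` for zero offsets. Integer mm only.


// leg_h = 773 - 48 = 725
translate([119, 299, 725]) cube([1296, 869, 48]);
translate([187, 367, 0]) cylinder(h = 725, r = 33);
translate([1347, 367, 0]) cylinder(h = 725, r = 33);
translate([187, 1100, 0]) cylinder(h = 725, r = 33);
translate([1347, 1100, 0]) cylinder(h = 725, r = 33);


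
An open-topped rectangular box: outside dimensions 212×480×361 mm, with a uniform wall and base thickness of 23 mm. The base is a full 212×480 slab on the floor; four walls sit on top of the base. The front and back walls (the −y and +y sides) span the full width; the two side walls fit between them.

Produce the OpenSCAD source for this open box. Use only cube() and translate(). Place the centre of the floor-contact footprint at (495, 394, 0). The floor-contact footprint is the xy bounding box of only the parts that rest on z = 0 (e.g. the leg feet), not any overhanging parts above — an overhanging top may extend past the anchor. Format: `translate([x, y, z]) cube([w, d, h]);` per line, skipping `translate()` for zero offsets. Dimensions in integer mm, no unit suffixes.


translate([389, 154, 0]) cube([212, 480, 23]);
translate([389, 154, 23]) cube([212, 23, 338]);
translate([389, 611, 23]) cube([212, 23, 338]);
translate([389, 177, 23]) cube([23, 434, 338]);
translate([578, 177, 23]) cube([23, 434, 338]);


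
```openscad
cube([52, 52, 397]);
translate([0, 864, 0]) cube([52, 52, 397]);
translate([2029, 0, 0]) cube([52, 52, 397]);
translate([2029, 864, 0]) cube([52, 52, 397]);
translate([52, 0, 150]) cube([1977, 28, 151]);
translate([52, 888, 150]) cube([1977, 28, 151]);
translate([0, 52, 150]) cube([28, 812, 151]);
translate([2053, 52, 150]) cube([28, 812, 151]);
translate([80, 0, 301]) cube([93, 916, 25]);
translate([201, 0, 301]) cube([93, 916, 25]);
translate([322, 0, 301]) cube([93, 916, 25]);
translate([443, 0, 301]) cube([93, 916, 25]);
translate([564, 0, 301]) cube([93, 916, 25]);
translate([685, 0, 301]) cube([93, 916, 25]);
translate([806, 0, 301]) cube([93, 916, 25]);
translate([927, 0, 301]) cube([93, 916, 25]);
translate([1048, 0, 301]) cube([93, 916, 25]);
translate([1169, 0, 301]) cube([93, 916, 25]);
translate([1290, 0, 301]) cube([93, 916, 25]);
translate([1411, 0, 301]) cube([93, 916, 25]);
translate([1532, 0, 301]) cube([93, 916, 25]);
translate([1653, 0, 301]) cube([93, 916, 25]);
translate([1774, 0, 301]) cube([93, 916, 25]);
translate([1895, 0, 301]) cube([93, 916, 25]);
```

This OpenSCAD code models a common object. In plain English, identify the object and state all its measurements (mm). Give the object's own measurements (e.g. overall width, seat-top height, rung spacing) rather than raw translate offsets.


A bed frame 2081 mm long (x) by 916 mm wide (y). Four 52×52 mm corner posts, 397 mm tall, at the corners of the footprint. Four rails of 28 mm thickness and 151 mm height run between adjacent posts with their undersides at z = 150 mm, their outer faces flush with the outside of the frame (the two x-running rails run between the posts' inner faces; the two y-running rails run between the posts' inner faces). 16 slats, each 93 mm wide (x) and 25 mm thick, lie across the top of the two x-running rails, running the full 916 mm width of the frame in y; along x they sit between the end posts with a 28 mm gap after the −x posts and between neighbouring slats, leaving 41 mm before the +x posts.


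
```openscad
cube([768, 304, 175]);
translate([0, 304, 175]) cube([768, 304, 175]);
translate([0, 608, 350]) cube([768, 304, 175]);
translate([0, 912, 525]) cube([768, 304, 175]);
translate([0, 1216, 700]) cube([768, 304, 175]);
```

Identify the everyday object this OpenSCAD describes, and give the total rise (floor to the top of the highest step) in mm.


A staircase. The total rise is 875 mm.

5 identical blocks, each offset up and back from the previous — a staircase. Each step is 175 mm tall and there are 5 of them, so the total rise is 5 × 175 = 875 mm.
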